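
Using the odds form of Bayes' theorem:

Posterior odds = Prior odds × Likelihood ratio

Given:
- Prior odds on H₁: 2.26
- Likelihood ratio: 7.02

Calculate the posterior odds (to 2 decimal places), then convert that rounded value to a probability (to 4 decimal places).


Step 1: Calculate posterior odds
Posterior odds = Prior odds × LR
               = 2.26 × 7.02
               = 15.87

Step 2: Convert to probability
P(H₁|E) = Posterior odds / (1 + Posterior odds)
       = 15.87 / (1 + 15.87)
       = 15.87 / 16.87
       = 0.9407

The evidence increased P(H₁) from 0.6933 to 0.9407.


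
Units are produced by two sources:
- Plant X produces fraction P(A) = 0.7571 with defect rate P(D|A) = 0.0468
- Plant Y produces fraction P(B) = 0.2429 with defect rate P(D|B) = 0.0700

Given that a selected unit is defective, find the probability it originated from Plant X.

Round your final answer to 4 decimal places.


Let A = from Plant X, D = defective

Given:
- P(A) = 0.7571, P(B) = 0.2429
- P(D|A) = 0.0468, P(D|B) = 0.0700

Step 1: Find P(D)
P(D) = P(D|A)P(A) + P(D|B)P(B)
     = 0.0468 × 0.7571 + 0.0700 × 0.2429
     = 0.03543228 + 0.01700300
     = 0.05243528

Step 2: Apply Bayes' theorem
P(A|D) = P(D|A)P(A) / P(D)
       = 0.03543228 / 0.05243528
       = 0.6757


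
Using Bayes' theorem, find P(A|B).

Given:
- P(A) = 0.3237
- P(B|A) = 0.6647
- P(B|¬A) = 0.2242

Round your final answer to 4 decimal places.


Bayes' theorem: P(A|B) = P(B|A) × P(A) / P(B)

Step 1: Calculate P(B) using law of total probability
P(B) = P(B|A)P(A) + P(B|¬A)P(¬A)
     = 0.6647 × 0.3237 + 0.2242 × 0.6763
     = 0.21516339 + 0.15162646
     = 0.36678985

Step 2: Apply Bayes' theorem
P(A|B) = P(B|A) × P(A) / P(B)
       = 0.21516339 / 0.36678985
       = 0.5866


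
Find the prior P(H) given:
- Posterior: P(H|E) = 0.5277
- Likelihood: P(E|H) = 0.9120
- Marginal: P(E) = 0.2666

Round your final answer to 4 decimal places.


From Bayes' theorem: P(H|E) = P(E|H) × P(H) / P(E)

Rearranging for P(H):
P(H) = P(H|E) × P(E) / P(E|H)
     = 0.5277 × 0.2666 / 0.9120
     = 0.14068482 / 0.9120
     = 0.1543


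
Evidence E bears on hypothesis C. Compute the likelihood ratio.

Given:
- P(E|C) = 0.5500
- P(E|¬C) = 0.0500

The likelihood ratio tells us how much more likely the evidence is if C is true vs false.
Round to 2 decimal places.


Likelihood Ratio (LR) = P(E|C) / P(E|¬C)

LR = 0.5500 / 0.0500
   = 11.00

The evidence is 11.00 times more likely if C is true than if C is false.
Since LR > 1, the evidence supports C over ¬C.


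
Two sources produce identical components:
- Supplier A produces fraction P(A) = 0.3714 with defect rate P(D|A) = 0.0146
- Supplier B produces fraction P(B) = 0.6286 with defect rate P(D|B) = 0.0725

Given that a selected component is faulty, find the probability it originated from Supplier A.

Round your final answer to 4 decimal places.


Let A = from Supplier A, D = faulty

Given:
- P(A) = 0.3714, P(B) = 0.6286
- P(D|A) = 0.0146, P(D|B) = 0.0725

Step 1: Find P(D)
P(D) = P(D|A)P(A) + P(D|B)P(B)
     = 0.0146 × 0.3714 + 0.0725 × 0.6286
     = 0.00542244 + 0.04557350
     = 0.05099594

Step 2: Apply Bayes' theorem
P(A|D) = P(D|A)P(A) / P(D)
       = 0.00542244 / 0.05099594
       = 0.1063


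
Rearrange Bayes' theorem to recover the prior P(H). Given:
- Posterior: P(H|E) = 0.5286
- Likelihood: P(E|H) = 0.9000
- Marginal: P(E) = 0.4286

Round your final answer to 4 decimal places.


From Bayes' theorem: P(H|E) = P(E|H) × P(H) / P(E)

Rearranging for P(H):
P(H) = P(H|E) × P(E) / P(E|H)
     = 0.5286 × 0.4286 / 0.9000
     = 0.22655796 / 0.9000
     = 0.2517


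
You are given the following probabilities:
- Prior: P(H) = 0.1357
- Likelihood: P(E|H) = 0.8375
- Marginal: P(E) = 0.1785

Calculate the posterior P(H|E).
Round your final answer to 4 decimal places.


Using Bayes' theorem:

P(H|E) = P(E|H) × P(H) / P(E)
       = 0.8375 × 0.1357 / 0.1785
       = 0.11364875 / 0.1785
       = 0.6367

The evidence strengthens our belief in H.
Prior: 0.1357 → Posterior: 0.6367


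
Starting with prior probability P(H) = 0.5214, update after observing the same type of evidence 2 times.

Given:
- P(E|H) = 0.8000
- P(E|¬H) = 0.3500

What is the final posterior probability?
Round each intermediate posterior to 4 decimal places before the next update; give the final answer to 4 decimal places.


Sequential Bayesian updating:

Initial prior: P(H) = 0.5214

Update 1:
  P(E) = 0.8000 × 0.5214 + 0.3500 × 0.4786 = 0.41712000 + 0.16751000 = 0.58463000
  P(H|E) = 0.41712000 / 0.58463000 = 0.7135

Update 2:
  P(E) = 0.8000 × 0.7135 + 0.3500 × 0.2865 = 0.57080000 + 0.10027500 = 0.67107500
  P(H|E) = 0.57080000 / 0.67107500 = 0.8506

Final posterior: 0.8506


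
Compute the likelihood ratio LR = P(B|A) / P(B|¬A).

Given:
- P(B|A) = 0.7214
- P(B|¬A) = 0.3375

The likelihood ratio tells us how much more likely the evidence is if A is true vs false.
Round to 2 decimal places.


Likelihood Ratio (LR) = P(B|A) / P(B|¬A)

LR = 0.7214 / 0.3375
   = 2.14

The evidence is 2.14 times more likely if A is true than if A is false.
Since LR > 1, the evidence supports A over ¬A.


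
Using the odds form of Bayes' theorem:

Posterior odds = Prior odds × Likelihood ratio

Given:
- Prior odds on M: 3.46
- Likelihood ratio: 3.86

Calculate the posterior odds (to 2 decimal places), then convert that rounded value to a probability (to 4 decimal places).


Step 1: Calculate posterior odds
Posterior odds = Prior odds × LR
               = 3.46 × 3.86
               = 13.36

Step 2: Convert to probability
P(M|E) = Posterior odds / (1 + Posterior odds)
       = 13.36 / (1 + 13.36)
       = 13.36 / 14.36
       = 0.9304

The evidence increased P(M) from 0.7758 to 0.9304.


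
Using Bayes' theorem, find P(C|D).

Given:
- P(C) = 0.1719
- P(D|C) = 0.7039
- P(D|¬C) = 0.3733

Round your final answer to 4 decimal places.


Bayes' theorem: P(C|D) = P(D|C) × P(C) / P(D)

Step 1: Calculate P(D) using law of total probability
P(D) = P(D|C)P(C) + P(D|¬C)P(¬C)
     = 0.7039 × 0.1719 + 0.3733 × 0.8281
     = 0.12100041 + 0.30912973
     = 0.43013014

Step 2: Apply Bayes' theorem
P(C|D) = P(D|C) × P(C) / P(D)
       = 0.12100041 / 0.43013014
       = 0.2813


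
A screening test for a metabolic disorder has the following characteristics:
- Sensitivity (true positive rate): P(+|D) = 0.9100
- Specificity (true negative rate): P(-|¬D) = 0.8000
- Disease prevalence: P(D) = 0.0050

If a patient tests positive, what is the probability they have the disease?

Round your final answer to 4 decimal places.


Let D = has disease, + = positive test

Given:
- P(D) = 0.0050 (prevalence)
- P(+|D) = 0.9100 (sensitivity)
- P(-|¬D) = 0.8000 (specificity)
- P(+|¬D) = 0.2000 (false positive rate = 1 - specificity)

Step 1: Find P(+)
P(+) = P(+|D)P(D) + P(+|¬D)P(¬D)
     = 0.9100 × 0.0050 + 0.2000 × 0.9950
     = 0.00455000 + 0.19900000
     = 0.20355000

Step 2: Apply Bayes' theorem for P(D|+)
P(D|+) = P(+|D)P(D) / P(+)
       = 0.00455000 / 0.20355000
       = 0.0224


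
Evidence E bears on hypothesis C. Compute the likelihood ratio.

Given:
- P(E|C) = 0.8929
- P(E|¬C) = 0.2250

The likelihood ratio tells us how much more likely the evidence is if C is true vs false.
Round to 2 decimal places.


Likelihood Ratio (LR) = P(E|C) / P(E|¬C)

LR = 0.8929 / 0.2250
   = 3.97

The evidence is 3.97 times more likely if C is true than if C is false.
Since LR > 1, the evidence supports C over ¬C.


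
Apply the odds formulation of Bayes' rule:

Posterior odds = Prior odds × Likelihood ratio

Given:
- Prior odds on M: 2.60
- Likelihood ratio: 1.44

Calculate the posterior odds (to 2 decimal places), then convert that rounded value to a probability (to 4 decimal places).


Step 1: Calculate posterior odds
Posterior odds = Prior odds × LR
               = 2.60 × 1.44
               = 3.74

Step 2: Convert to probability
P(M|E) = Posterior odds / (1 + Posterior odds)
       = 3.74 / (1 + 3.74)
       = 3.74 / 4.74
       = 0.7890

The evidence increased P(M) from 0.7222 to 0.7890.


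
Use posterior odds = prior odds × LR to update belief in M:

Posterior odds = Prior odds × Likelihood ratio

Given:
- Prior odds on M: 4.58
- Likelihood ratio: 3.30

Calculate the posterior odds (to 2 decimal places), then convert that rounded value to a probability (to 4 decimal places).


Step 1: Calculate posterior odds
Posterior odds = Prior odds × LR
               = 4.58 × 3.30
               = 15.11

Step 2: Convert to probability
P(M|E) = Posterior odds / (1 + Posterior odds)
       = 15.11 / (1 + 15.11)
       = 15.11 / 16.11
       = 0.9379

The evidence increased P(M) from 0.8208 to 0.9379.


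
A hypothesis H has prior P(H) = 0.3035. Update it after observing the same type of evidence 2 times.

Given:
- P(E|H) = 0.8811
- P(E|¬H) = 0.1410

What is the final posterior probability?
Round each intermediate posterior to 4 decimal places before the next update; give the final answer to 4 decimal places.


Sequential Bayesian updating:

Initial prior: P(H) = 0.3035

Update 1:
  P(E) = 0.8811 × 0.3035 + 0.1410 × 0.6965 = 0.26741385 + 0.09820650 = 0.36562035
  P(H|E) = 0.26741385 / 0.36562035 = 0.7314

Update 2:
  P(E) = 0.8811 × 0.7314 + 0.1410 × 0.2686 = 0.64443654 + 0.03787260 = 0.68230914
  P(H|E) = 0.64443654 / 0.68230914 = 0.9445

Final posterior: 0.9445


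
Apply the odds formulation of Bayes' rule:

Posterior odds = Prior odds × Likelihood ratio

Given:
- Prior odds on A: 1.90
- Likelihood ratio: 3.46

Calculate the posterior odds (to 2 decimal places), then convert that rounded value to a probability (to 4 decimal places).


Step 1: Calculate posterior odds
Posterior odds = Prior odds × LR
               = 1.90 × 3.46
               = 6.57

Step 2: Convert to probability
P(A|E) = Posterior odds / (1 + Posterior odds)
       = 6.57 / (1 + 6.57)
       = 6.57 / 7.57
       = 0.8679

The evidence increased P(A) from 0.6552 to 0.8679.


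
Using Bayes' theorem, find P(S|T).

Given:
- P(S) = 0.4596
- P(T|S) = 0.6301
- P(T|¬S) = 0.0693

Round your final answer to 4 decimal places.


Bayes' theorem: P(S|T) = P(T|S) × P(S) / P(T)

Step 1: Calculate P(T) using law of total probability
P(T) = P(T|S)P(S) + P(T|¬S)P(¬S)
     = 0.6301 × 0.4596 + 0.0693 × 0.5404
     = 0.28959396 + 0.03744972
     = 0.32704368

Step 2: Apply Bayes' theorem
P(S|T) = P(T|S) × P(S) / P(T)
       = 0.28959396 / 0.32704368
       = 0.8855


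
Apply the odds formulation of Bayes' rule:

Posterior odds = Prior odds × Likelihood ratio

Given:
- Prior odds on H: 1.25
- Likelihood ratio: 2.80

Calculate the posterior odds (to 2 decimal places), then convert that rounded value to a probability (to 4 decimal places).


Step 1: Calculate posterior odds
Posterior odds = Prior odds × LR
               = 1.25 × 2.80
               = 3.50

Step 2: Convert to probability
P(H|E) = Posterior odds / (1 + Posterior odds)
       = 3.50 / (1 + 3.50)
       = 3.50 / 4.50
       = 0.7778

The evidence increased P(H) from 0.5556 to 0.7778.


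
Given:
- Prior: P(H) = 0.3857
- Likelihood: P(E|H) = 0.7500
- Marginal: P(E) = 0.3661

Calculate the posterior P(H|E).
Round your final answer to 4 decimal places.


Using Bayes' theorem:

P(H|E) = P(E|H) × P(H) / P(E)
       = 0.7500 × 0.3857 / 0.3661
       = 0.28927500 / 0.3661
       = 0.7902

The evidence strengthens our belief in H.
Prior: 0.3857 → Posterior: 0.7902


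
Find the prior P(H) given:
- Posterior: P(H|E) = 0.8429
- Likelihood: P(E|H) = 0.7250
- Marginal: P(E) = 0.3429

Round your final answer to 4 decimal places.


From Bayes' theorem: P(H|E) = P(E|H) × P(H) / P(E)

Rearranging for P(H):
P(H) = P(H|E) × P(E) / P(E|H)
     = 0.8429 × 0.3429 / 0.7250
     = 0.28903041 / 0.7250
     = 0.3987


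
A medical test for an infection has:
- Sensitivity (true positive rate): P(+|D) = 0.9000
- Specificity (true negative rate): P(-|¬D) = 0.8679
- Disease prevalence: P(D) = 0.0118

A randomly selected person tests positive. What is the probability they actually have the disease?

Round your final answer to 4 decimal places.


Let D = has disease, + = positive test

Given:
- P(D) = 0.0118 (prevalence)
- P(+|D) = 0.9000 (sensitivity)
- P(-|¬D) = 0.8679 (specificity)
- P(+|¬D) = 0.1321 (false positive rate = 1 - specificity)

Step 1: Find P(+)
P(+) = P(+|D)P(D) + P(+|¬D)P(¬D)
     = 0.9000 × 0.0118 + 0.1321 × 0.9882
     = 0.01062000 + 0.13054122
     = 0.14116122

Step 2: Apply Bayes' theorem for P(D|+)
P(D|+) = P(+|D)P(D) / P(+)
       = 0.01062000 / 0.14116122
       = 0.0752


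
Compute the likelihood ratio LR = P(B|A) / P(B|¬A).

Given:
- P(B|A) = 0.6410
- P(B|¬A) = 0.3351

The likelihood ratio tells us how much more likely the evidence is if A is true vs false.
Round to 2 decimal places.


Likelihood Ratio (LR) = P(B|A) / P(B|¬A)

LR = 0.6410 / 0.3351
   = 1.91

The evidence is 1.91 times more likely if A is true than if A is false.
LR > 1, so observing B raises the odds in favor of A.


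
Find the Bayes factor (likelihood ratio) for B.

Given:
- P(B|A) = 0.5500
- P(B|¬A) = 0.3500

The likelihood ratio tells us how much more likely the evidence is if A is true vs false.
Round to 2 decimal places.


Likelihood Ratio (LR) = P(B|A) / P(B|¬A)

LR = 0.5500 / 0.3500
   = 1.57

The evidence is 1.57 times more likely if A is true than if A is false.
Since LR > 1, the evidence supports A over ¬A.


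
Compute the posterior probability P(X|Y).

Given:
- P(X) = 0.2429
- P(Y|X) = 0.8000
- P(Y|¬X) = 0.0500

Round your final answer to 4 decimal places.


Bayes' theorem: P(X|Y) = P(Y|X) × P(X) / P(Y)

Step 1: Calculate P(Y) using law of total probability
P(Y) = P(Y|X)P(X) + P(Y|¬X)P(¬X)
     = 0.8000 × 0.2429 + 0.0500 × 0.7571
     = 0.19432000 + 0.03785500
     = 0.23217500

Step 2: Apply Bayes' theorem
P(X|Y) = P(Y|X) × P(X) / P(Y)
       = 0.19432000 / 0.23217500
       = 0.8370


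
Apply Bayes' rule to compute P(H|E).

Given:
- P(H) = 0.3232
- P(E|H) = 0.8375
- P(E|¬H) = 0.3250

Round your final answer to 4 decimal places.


Bayes' theorem: P(H|E) = P(E|H) × P(H) / P(E)

Step 1: Calculate P(E) using law of total probability
P(E) = P(E|H)P(H) + P(E|¬H)P(¬H)
     = 0.8375 × 0.3232 + 0.3250 × 0.6768
     = 0.27068000 + 0.21996000
     = 0.49064000

Step 2: Apply Bayes' theorem
P(H|E) = P(E|H) × P(H) / P(E)
       = 0.27068000 / 0.49064000
       = 0.5517


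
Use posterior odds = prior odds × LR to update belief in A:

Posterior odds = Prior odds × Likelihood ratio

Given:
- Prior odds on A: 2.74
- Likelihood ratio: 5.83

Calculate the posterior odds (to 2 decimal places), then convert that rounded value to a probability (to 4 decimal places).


Step 1: Calculate posterior odds
Posterior odds = Prior odds × LR
               = 2.74 × 5.83
               = 15.97

Step 2: Convert to probability
P(A|E) = Posterior odds / (1 + Posterior odds)
       = 15.97 / (1 + 15.97)
       = 15.97 / 16.97
       = 0.9411

The evidence increased P(A) from 0.7326 to 0.9411.


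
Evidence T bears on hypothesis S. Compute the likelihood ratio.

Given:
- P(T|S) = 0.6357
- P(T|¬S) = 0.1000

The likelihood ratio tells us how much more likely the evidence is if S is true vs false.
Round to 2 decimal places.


Likelihood Ratio (LR) = P(T|S) / P(T|¬S)

LR = 0.6357 / 0.1000
   = 6.36

The evidence is 6.36 times more likely if S is true than if S is false.
Since LR > 1, the evidence supports S over ¬S.


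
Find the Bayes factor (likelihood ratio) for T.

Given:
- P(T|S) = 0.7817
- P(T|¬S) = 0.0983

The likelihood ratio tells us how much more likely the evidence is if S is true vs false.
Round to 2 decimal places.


Likelihood Ratio (LR) = P(T|S) / P(T|¬S)

LR = 0.7817 / 0.0983
   = 7.95

The evidence is 7.95 times more likely if S is true than if S is false.
Because LR exceeds 1, T is evidence for S.


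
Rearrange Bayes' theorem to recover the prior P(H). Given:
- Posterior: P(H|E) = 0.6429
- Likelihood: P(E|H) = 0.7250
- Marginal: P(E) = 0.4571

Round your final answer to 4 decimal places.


From Bayes' theorem: P(H|E) = P(E|H) × P(H) / P(E)

Rearranging for P(H):
P(H) = P(H|E) × P(E) / P(E|H)
     = 0.6429 × 0.4571 / 0.7250
     = 0.29386959 / 0.7250
     = 0.4053


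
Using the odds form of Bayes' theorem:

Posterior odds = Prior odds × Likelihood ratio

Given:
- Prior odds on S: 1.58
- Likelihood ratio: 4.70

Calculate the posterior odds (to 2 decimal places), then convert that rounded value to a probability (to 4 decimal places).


Step 1: Calculate posterior odds
Posterior odds = Prior odds × LR
               = 1.58 × 4.70
               = 7.43

Step 2: Convert to probability
P(S|E) = Posterior odds / (1 + Posterior odds)
       = 7.43 / (1 + 7.43)
       = 7.43 / 8.43
       = 0.8814

The evidence increased P(S) from 0.6124 to 0.8814.


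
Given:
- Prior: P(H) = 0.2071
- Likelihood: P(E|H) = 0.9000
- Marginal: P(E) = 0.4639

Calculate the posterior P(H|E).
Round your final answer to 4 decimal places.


Using Bayes' theorem:

P(H|E) = P(E|H) × P(H) / P(E)
       = 0.9000 × 0.2071 / 0.4639
       = 0.18639000 / 0.4639
       = 0.4018

The evidence strengthens our belief in H.
Prior: 0.2071 → Posterior: 0.4018


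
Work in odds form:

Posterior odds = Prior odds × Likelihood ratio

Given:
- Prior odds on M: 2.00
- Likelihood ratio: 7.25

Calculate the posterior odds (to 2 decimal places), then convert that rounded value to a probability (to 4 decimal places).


Step 1: Calculate posterior odds
Posterior odds = Prior odds × LR
               = 2.00 × 7.25
               = 14.50

Step 2: Convert to probability
P(M|E) = Posterior odds / (1 + Posterior odds)
       = 14.50 / (1 + 14.50)
       = 14.50 / 15.50
       = 0.9355

The evidence increased P(M) from 0.6667 to 0.9355.


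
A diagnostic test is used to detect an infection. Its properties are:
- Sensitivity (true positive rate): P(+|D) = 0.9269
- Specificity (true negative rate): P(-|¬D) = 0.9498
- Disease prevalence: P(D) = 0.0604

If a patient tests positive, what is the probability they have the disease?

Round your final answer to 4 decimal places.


Let D = has disease, + = positive test

Given:
- P(D) = 0.0604 (prevalence)
- P(+|D) = 0.9269 (sensitivity)
- P(-|¬D) = 0.9498 (specificity)
- P(+|¬D) = 0.0502 (false positive rate = 1 - specificity)

Step 1: Find P(+)
P(+) = P(+|D)P(D) + P(+|¬D)P(¬D)
     = 0.9269 × 0.0604 + 0.0502 × 0.9396
     = 0.05598476 + 0.04716792
     = 0.10315268

Step 2: Apply Bayes' theorem for P(D|+)
P(D|+) = P(+|D)P(D) / P(+)
       = 0.05598476 / 0.10315268
       = 0.5427


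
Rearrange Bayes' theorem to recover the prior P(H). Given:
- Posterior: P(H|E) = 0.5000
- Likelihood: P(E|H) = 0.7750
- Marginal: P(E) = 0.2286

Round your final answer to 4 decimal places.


From Bayes' theorem: P(H|E) = P(E|H) × P(H) / P(E)

Rearranging for P(H):
P(H) = P(H|E) × P(E) / P(E|H)
     = 0.5000 × 0.2286 / 0.7750
     = 0.11430000 / 0.7750
     = 0.1475


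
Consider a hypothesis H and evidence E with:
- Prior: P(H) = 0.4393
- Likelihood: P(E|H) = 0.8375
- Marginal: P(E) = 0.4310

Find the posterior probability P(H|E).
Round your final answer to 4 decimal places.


Using Bayes' theorem:

P(H|E) = P(E|H) × P(H) / P(E)
       = 0.8375 × 0.4393 / 0.4310
       = 0.36791375 / 0.4310
       = 0.8536

The evidence strengthens our belief in H.
Prior: 0.4393 → Posterior: 0.8536


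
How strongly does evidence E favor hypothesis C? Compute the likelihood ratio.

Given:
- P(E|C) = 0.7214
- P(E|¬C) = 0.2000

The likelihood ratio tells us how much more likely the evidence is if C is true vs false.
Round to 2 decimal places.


Likelihood Ratio (LR) = P(E|C) / P(E|¬C)

LR = 0.7214 / 0.2000
   = 3.61

The evidence is 3.61 times more likely if C is true than if C is false.
LR > 1, so observing E raises the odds in favor of C.


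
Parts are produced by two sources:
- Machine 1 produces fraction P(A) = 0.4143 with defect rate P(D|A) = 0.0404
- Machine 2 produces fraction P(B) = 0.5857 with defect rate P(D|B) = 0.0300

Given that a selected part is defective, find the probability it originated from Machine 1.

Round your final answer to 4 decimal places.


Let A = from Machine 1, D = defective

Given:
- P(A) = 0.4143, P(B) = 0.5857
- P(D|A) = 0.0404, P(D|B) = 0.0300

Step 1: Find P(D)
P(D) = P(D|A)P(A) + P(D|B)P(B)
     = 0.0404 × 0.4143 + 0.0300 × 0.5857
     = 0.01673772 + 0.01757100
     = 0.03430872

Step 2: Apply Bayes' theorem
P(A|D) = P(D|A)P(A) / P(D)
       = 0.01673772 / 0.03430872
       = 0.4879


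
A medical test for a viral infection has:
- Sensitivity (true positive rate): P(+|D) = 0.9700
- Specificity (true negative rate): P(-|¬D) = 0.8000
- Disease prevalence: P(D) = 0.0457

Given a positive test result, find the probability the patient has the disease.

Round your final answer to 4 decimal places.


Let D = has disease, + = positive test

Given:
- P(D) = 0.0457 (prevalence)
- P(+|D) = 0.9700 (sensitivity)
- P(-|¬D) = 0.8000 (specificity)
- P(+|¬D) = 0.2000 (false positive rate = 1 - specificity)

Step 1: Find P(+)
P(+) = P(+|D)P(D) + P(+|¬D)P(¬D)
     = 0.9700 × 0.0457 + 0.2000 × 0.9543
     = 0.04432900 + 0.19086000
     = 0.23518900

Step 2: Apply Bayes' theorem for P(D|+)
P(D|+) = P(+|D)P(D) / P(+)
       = 0.04432900 / 0.23518900
       = 0.1885


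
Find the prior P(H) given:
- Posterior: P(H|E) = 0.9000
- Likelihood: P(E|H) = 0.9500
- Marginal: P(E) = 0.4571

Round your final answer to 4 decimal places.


From Bayes' theorem: P(H|E) = P(E|H) × P(H) / P(E)

Rearranging for P(H):
P(H) = P(H|E) × P(E) / P(E|H)
     = 0.9000 × 0.4571 / 0.9500
     = 0.41139000 / 0.9500
     = 0.4330


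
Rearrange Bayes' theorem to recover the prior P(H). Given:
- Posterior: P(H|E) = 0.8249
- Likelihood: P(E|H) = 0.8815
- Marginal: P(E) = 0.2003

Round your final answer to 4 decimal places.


From Bayes' theorem: P(H|E) = P(E|H) × P(H) / P(E)

Rearranging for P(H):
P(H) = P(H|E) × P(E) / P(E|H)
     = 0.8249 × 0.2003 / 0.8815
     = 0.16522747 / 0.8815
     = 0.1874


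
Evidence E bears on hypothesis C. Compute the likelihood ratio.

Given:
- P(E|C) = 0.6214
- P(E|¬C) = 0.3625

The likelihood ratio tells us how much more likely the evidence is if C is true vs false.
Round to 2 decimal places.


Likelihood Ratio (LR) = P(E|C) / P(E|¬C)

LR = 0.6214 / 0.3625
   = 1.71

The evidence is 1.71 times more likely if C is true than if C is false.
Because LR exceeds 1, E is evidence for C.


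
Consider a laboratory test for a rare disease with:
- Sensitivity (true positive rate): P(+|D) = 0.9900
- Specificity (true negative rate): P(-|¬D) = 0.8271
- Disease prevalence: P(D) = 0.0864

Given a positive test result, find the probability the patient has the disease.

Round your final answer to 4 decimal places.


Let D = has disease, + = positive test

Given:
- P(D) = 0.0864 (prevalence)
- P(+|D) = 0.9900 (sensitivity)
- P(-|¬D) = 0.8271 (specificity)
- P(+|¬D) = 0.1729 (false positive rate = 1 - specificity)

Step 1: Find P(+)
P(+) = P(+|D)P(D) + P(+|¬D)P(¬D)
     = 0.9900 × 0.0864 + 0.1729 × 0.9136
     = 0.08553600 + 0.15796144
     = 0.24349744

Step 2: Apply Bayes' theorem for P(D|+)
P(D|+) = P(+|D)P(D) / P(+)
       = 0.08553600 / 0.24349744
       = 0.3513


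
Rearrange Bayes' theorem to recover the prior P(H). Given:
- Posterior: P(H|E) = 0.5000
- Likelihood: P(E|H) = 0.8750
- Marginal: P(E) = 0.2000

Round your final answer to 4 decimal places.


From Bayes' theorem: P(H|E) = P(E|H) × P(H) / P(E)

Rearranging for P(H):
P(H) = P(H|E) × P(E) / P(E|H)
     = 0.5000 × 0.2000 / 0.8750
     = 0.10000000 / 0.8750
     = 0.1143


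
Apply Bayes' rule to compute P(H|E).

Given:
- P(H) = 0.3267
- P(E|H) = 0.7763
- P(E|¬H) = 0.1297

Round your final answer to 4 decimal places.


Bayes' theorem: P(H|E) = P(E|H) × P(H) / P(E)

Step 1: Calculate P(E) using law of total probability
P(E) = P(E|H)P(H) + P(E|¬H)P(¬H)
     = 0.7763 × 0.3267 + 0.1297 × 0.6733
     = 0.25361721 + 0.08732701
     = 0.34094422

Step 2: Apply Bayes' theorem
P(H|E) = P(E|H) × P(H) / P(E)
       = 0.25361721 / 0.34094422
       = 0.7439


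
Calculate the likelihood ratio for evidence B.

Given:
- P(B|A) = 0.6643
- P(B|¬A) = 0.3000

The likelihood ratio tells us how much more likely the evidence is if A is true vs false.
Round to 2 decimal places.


Likelihood Ratio (LR) = P(B|A) / P(B|¬A)

LR = 0.6643 / 0.3000
   = 2.21

The evidence is 2.21 times more likely if A is true than if A is false.
Since LR > 1, the evidence supports A over ¬A.


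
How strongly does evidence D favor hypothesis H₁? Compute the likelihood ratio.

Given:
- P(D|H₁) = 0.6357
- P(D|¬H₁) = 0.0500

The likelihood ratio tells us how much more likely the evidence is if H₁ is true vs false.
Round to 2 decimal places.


Likelihood Ratio (LR) = P(D|H₁) / P(D|¬H₁)

LR = 0.6357 / 0.0500
   = 12.71

The evidence is 12.71 times more likely if H₁ is true than if H₁ is false.
LR > 1, so observing D raises the odds in favor of H₁.


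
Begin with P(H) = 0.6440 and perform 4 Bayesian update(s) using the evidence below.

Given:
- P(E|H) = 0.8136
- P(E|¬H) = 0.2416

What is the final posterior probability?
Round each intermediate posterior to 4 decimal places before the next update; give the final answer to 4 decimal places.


Sequential Bayesian updating:

Initial prior: P(H) = 0.6440

Update 1:
  P(E) = 0.8136 × 0.6440 + 0.2416 × 0.3560 = 0.52395840 + 0.08600960 = 0.60996800
  P(H|E) = 0.52395840 / 0.60996800 = 0.8590

Update 2:
  P(E) = 0.8136 × 0.8590 + 0.2416 × 0.1410 = 0.69888240 + 0.03406560 = 0.73294800
  P(H|E) = 0.69888240 / 0.73294800 = 0.9535

Update 3:
  P(E) = 0.8136 × 0.9535 + 0.2416 × 0.0465 = 0.77576760 + 0.01123440 = 0.78700200
  P(H|E) = 0.77576760 / 0.78700200 = 0.9857

Update 4:
  P(E) = 0.8136 × 0.9857 + 0.2416 × 0.0143 = 0.80196552 + 0.00345488 = 0.80542040
  P(H|E) = 0.80196552 / 0.80542040 = 0.9957

Final posterior: 0.9957


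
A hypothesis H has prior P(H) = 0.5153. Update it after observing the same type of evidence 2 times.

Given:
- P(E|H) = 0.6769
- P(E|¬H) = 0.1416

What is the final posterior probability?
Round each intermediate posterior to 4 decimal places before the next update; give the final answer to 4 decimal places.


Sequential Bayesian updating:

Initial prior: P(H) = 0.5153

Update 1:
  P(E) = 0.6769 × 0.5153 + 0.1416 × 0.4847 = 0.34880657 + 0.06863352 = 0.41744009
  P(H|E) = 0.34880657 / 0.41744009 = 0.8356

Update 2:
  P(E) = 0.6769 × 0.8356 + 0.1416 × 0.1644 = 0.56561764 + 0.02327904 = 0.58889668
  P(H|E) = 0.56561764 / 0.58889668 = 0.9605

Final posterior: 0.9605


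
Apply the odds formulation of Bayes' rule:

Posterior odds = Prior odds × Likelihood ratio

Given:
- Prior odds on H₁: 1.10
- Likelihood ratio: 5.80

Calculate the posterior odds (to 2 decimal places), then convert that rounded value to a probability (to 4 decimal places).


Step 1: Calculate posterior odds
Posterior odds = Prior odds × LR
               = 1.10 × 5.80
               = 6.38

Step 2: Convert to probability
P(H₁|E) = Posterior odds / (1 + Posterior odds)
       = 6.38 / (1 + 6.38)
       = 6.38 / 7.38
       = 0.8645

The evidence increased P(H₁) from 0.5238 to 0.8645.


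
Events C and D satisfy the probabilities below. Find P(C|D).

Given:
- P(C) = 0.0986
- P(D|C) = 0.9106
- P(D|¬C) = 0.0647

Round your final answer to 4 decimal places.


Bayes' theorem: P(C|D) = P(D|C) × P(C) / P(D)

Step 1: Calculate P(D) using law of total probability
P(D) = P(D|C)P(C) + P(D|¬C)P(¬C)
     = 0.9106 × 0.0986 + 0.0647 × 0.9014
     = 0.08978516 + 0.05832058
     = 0.14810574

Step 2: Apply Bayes' theorem
P(C|D) = P(D|C) × P(C) / P(D)
       = 0.08978516 / 0.14810574
       = 0.6062


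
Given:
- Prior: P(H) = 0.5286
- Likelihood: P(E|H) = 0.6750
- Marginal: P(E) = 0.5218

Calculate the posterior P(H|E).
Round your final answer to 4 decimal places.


Using Bayes' theorem:

P(H|E) = P(E|H) × P(H) / P(E)
       = 0.6750 × 0.5286 / 0.5218
       = 0.35680500 / 0.5218
       = 0.6838

The evidence strengthens our belief in H.
Prior: 0.5286 → Posterior: 0.6838


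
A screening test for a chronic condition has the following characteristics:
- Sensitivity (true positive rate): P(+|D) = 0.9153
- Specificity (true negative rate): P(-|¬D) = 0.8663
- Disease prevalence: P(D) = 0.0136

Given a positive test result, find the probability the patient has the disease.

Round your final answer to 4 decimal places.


Let D = has disease, + = positive test

Given:
- P(D) = 0.0136 (prevalence)
- P(+|D) = 0.9153 (sensitivity)
- P(-|¬D) = 0.8663 (specificity)
- P(+|¬D) = 0.1337 (false positive rate = 1 - specificity)

Step 1: Find P(+)
P(+) = P(+|D)P(D) + P(+|¬D)P(¬D)
     = 0.9153 × 0.0136 + 0.1337 × 0.9864
     = 0.01244808 + 0.13188168
     = 0.14432976

Step 2: Apply Bayes' theorem for P(D|+)
P(D|+) = P(+|D)P(D) / P(+)
       = 0.01244808 / 0.14432976
       = 0.0862


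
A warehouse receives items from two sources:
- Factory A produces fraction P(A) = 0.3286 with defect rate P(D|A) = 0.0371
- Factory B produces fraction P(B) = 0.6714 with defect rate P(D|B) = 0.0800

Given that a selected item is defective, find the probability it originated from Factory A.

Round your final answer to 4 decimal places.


Let A = from Factory A, D = defective

Given:
- P(A) = 0.3286, P(B) = 0.6714
- P(D|A) = 0.0371, P(D|B) = 0.0800

Step 1: Find P(D)
P(D) = P(D|A)P(A) + P(D|B)P(B)
     = 0.0371 × 0.3286 + 0.0800 × 0.6714
     = 0.01219106 + 0.05371200
     = 0.06590306

Step 2: Apply Bayes' theorem
P(A|D) = P(D|A)P(A) / P(D)
       = 0.01219106 / 0.06590306
       = 0.1850


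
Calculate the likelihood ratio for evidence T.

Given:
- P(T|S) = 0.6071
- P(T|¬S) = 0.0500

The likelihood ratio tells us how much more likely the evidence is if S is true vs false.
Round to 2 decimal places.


Likelihood Ratio (LR) = P(T|S) / P(T|¬S)

LR = 0.6071 / 0.0500
   = 12.14

The evidence is 12.14 times more likely if S is true than if S is false.
Because LR exceeds 1, T is evidence for S.


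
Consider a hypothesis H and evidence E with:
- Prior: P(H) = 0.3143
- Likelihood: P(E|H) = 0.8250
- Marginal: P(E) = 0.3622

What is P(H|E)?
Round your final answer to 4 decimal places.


Using Bayes' theorem:

P(H|E) = P(E|H) × P(H) / P(E)
       = 0.8250 × 0.3143 / 0.3622
       = 0.25929750 / 0.3622
       = 0.7159

The evidence strengthens our belief in H.
Prior: 0.3143 → Posterior: 0.7159


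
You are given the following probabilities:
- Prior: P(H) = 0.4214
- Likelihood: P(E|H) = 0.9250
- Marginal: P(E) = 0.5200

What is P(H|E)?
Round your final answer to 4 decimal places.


Using Bayes' theorem:

P(H|E) = P(E|H) × P(H) / P(E)
       = 0.9250 × 0.4214 / 0.5200
       = 0.38979500 / 0.5200
       = 0.7496

The evidence strengthens our belief in H.
Prior: 0.4214 → Posterior: 0.7496


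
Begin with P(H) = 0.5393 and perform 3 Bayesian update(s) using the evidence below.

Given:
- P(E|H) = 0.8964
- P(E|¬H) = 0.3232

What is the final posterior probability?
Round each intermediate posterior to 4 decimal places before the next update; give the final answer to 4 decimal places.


Sequential Bayesian updating:

Initial prior: P(H) = 0.5393

Update 1:
  P(E) = 0.8964 × 0.5393 + 0.3232 × 0.4607 = 0.48342852 + 0.14889824 = 0.63232676
  P(H|E) = 0.48342852 / 0.63232676 = 0.7645

Update 2:
  P(E) = 0.8964 × 0.7645 + 0.3232 × 0.2355 = 0.68529780 + 0.07611360 = 0.76141140
  P(H|E) = 0.68529780 / 0.76141140 = 0.9000

Update 3:
  P(E) = 0.8964 × 0.9000 + 0.3232 × 0.1000 = 0.80676000 + 0.03232000 = 0.83908000
  P(H|E) = 0.80676000 / 0.83908000 = 0.9615

Final posterior: 0.9615


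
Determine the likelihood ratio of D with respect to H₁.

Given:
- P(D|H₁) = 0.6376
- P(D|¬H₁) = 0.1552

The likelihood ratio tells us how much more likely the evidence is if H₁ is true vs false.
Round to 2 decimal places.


Likelihood Ratio (LR) = P(D|H₁) / P(D|¬H₁)

LR = 0.6376 / 0.1552
   = 4.11

The evidence is 4.11 times more likely if H₁ is true than if H₁ is false.
LR > 1, so observing D raises the odds in favor of H₁.


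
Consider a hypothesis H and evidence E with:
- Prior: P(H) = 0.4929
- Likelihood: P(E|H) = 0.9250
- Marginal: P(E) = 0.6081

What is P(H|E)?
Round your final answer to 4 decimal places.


Using Bayes' theorem:

P(H|E) = P(E|H) × P(H) / P(E)
       = 0.9250 × 0.4929 / 0.6081
       = 0.45593250 / 0.6081
       = 0.7498

The evidence strengthens our belief in H.
Prior: 0.4929 → Posterior: 0.7498


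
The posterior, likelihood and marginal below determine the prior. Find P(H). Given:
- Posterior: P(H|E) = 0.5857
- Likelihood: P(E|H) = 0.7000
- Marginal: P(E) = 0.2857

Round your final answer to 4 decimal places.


From Bayes' theorem: P(H|E) = P(E|H) × P(H) / P(E)

Rearranging for P(H):
P(H) = P(H|E) × P(E) / P(E|H)
     = 0.5857 × 0.2857 / 0.7000
     = 0.16733449 / 0.7000
     = 0.2390


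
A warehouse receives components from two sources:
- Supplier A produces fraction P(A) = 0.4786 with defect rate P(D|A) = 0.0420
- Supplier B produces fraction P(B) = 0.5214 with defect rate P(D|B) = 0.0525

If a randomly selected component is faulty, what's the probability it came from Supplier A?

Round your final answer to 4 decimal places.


Let A = from Supplier A, D = faulty

Given:
- P(A) = 0.4786, P(B) = 0.5214
- P(D|A) = 0.0420, P(D|B) = 0.0525

Step 1: Find P(D)
P(D) = P(D|A)P(A) + P(D|B)P(B)
     = 0.0420 × 0.4786 + 0.0525 × 0.5214
     = 0.02010120 + 0.02737350
     = 0.04747470

Step 2: Apply Bayes' theorem
P(A|D) = P(D|A)P(A) / P(D)
       = 0.02010120 / 0.04747470
       = 0.4234


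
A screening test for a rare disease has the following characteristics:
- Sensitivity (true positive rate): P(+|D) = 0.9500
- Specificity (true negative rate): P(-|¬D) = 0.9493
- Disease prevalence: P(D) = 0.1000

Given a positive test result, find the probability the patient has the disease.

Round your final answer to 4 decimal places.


Let D = has disease, + = positive test

Given:
- P(D) = 0.1000 (prevalence)
- P(+|D) = 0.9500 (sensitivity)
- P(-|¬D) = 0.9493 (specificity)
- P(+|¬D) = 0.0507 (false positive rate = 1 - specificity)

Step 1: Find P(+)
P(+) = P(+|D)P(D) + P(+|¬D)P(¬D)
     = 0.9500 × 0.1000 + 0.0507 × 0.9000
     = 0.09500000 + 0.04563000
     = 0.14063000

Step 2: Apply Bayes' theorem for P(D|+)
P(D|+) = P(+|D)P(D) / P(+)
       = 0.09500000 / 0.14063000
       = 0.6755


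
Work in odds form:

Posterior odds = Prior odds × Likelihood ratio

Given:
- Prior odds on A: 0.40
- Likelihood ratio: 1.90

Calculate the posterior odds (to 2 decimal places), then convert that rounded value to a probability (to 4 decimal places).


Step 1: Calculate posterior odds
Posterior odds = Prior odds × LR
               = 0.40 × 1.90
               = 0.76

Step 2: Convert to probability
P(A|E) = Posterior odds / (1 + Posterior odds)
       = 0.76 / (1 + 0.76)
       = 0.76 / 1.76
       = 0.4318

The evidence increased P(A) from 0.2857 to 0.4318.


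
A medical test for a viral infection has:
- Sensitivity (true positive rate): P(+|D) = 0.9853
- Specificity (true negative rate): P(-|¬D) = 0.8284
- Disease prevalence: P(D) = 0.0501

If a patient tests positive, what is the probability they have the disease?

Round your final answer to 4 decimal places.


Let D = has disease, + = positive test

Given:
- P(D) = 0.0501 (prevalence)
- P(+|D) = 0.9853 (sensitivity)
- P(-|¬D) = 0.8284 (specificity)
- P(+|¬D) = 0.1716 (false positive rate = 1 - specificity)

Step 1: Find P(+)
P(+) = P(+|D)P(D) + P(+|¬D)P(¬D)
     = 0.9853 × 0.0501 + 0.1716 × 0.9499
     = 0.04936353 + 0.16300284
     = 0.21236637

Step 2: Apply Bayes' theorem for P(D|+)
P(D|+) = P(+|D)P(D) / P(+)
       = 0.04936353 / 0.21236637
       = 0.2324


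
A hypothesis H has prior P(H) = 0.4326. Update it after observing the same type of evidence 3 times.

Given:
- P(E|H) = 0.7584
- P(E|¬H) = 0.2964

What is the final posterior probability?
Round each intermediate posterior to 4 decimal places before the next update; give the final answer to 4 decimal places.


Sequential Bayesian updating:

Initial prior: P(H) = 0.4326

Update 1:
  P(E) = 0.7584 × 0.4326 + 0.2964 × 0.5674 = 0.32808384 + 0.16817736 = 0.49626120
  P(H|E) = 0.32808384 / 0.49626120 = 0.6611

Update 2:
  P(E) = 0.7584 × 0.6611 + 0.2964 × 0.3389 = 0.50137824 + 0.10044996 = 0.60182820
  P(H|E) = 0.50137824 / 0.60182820 = 0.8331

Update 3:
  P(E) = 0.7584 × 0.8331 + 0.2964 × 0.1669 = 0.63182304 + 0.04946916 = 0.68129220
  P(H|E) = 0.63182304 / 0.68129220 = 0.9274

Final posterior: 0.9274


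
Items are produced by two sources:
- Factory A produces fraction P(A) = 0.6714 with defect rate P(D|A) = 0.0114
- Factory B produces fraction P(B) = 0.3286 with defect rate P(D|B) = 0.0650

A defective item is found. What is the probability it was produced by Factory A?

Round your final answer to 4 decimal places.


Let A = from Factory A, D = defective

Given:
- P(A) = 0.6714, P(B) = 0.3286
- P(D|A) = 0.0114, P(D|B) = 0.0650

Step 1: Find P(D)
P(D) = P(D|A)P(A) + P(D|B)P(B)
     = 0.0114 × 0.6714 + 0.0650 × 0.3286
     = 0.00765396 + 0.02135900
     = 0.02901296

Step 2: Apply Bayes' theorem
P(A|D) = P(D|A)P(A) / P(D)
       = 0.00765396 / 0.02901296
       = 0.2638


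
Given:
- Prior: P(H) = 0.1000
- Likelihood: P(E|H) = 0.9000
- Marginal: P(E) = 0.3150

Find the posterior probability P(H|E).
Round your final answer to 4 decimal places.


Using Bayes' theorem:

P(H|E) = P(E|H) × P(H) / P(E)
       = 0.9000 × 0.1000 / 0.3150
       = 0.09000000 / 0.3150
       = 0.2857

The evidence strengthens our belief in H.
Prior: 0.1000 → Posterior: 0.2857


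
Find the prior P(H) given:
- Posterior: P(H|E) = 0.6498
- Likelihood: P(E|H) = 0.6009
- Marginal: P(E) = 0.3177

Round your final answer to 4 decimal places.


From Bayes' theorem: P(H|E) = P(E|H) × P(H) / P(E)

Rearranging for P(H):
P(H) = P(H|E) × P(E) / P(E|H)
     = 0.6498 × 0.3177 / 0.6009
     = 0.20644146 / 0.6009
     = 0.3436


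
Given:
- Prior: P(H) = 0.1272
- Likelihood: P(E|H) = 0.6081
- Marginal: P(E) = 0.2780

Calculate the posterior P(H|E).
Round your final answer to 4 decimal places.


Using Bayes' theorem:

P(H|E) = P(E|H) × P(H) / P(E)
       = 0.6081 × 0.1272 / 0.2780
       = 0.07735032 / 0.2780
       = 0.2782

The evidence strengthens our belief in H.
Prior: 0.1272 → Posterior: 0.2782


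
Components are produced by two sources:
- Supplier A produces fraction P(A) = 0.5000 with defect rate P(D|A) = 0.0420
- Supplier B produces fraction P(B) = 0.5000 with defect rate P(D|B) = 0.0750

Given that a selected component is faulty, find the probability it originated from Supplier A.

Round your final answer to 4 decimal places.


Let A = from Supplier A, D = faulty

Given:
- P(A) = 0.5000, P(B) = 0.5000
- P(D|A) = 0.0420, P(D|B) = 0.0750

Step 1: Find P(D)
P(D) = P(D|A)P(A) + P(D|B)P(B)
     = 0.0420 × 0.5000 + 0.0750 × 0.5000
     = 0.02100000 + 0.03750000
     = 0.05850000

Step 2: Apply Bayes' theorem
P(A|D) = P(D|A)P(A) / P(D)
       = 0.02100000 / 0.05850000
       = 0.3590


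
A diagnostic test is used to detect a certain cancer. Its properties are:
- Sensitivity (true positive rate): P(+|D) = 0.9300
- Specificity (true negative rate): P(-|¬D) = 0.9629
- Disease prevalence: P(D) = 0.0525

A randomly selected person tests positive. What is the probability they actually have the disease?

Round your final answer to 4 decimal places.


Let D = has disease, + = positive test

Given:
- P(D) = 0.0525 (prevalence)
- P(+|D) = 0.9300 (sensitivity)
- P(-|¬D) = 0.9629 (specificity)
- P(+|¬D) = 0.0371 (false positive rate = 1 - specificity)

Step 1: Find P(+)
P(+) = P(+|D)P(D) + P(+|¬D)P(¬D)
     = 0.9300 × 0.0525 + 0.0371 × 0.9475
     = 0.04882500 + 0.03515225
     = 0.08397725

Step 2: Apply Bayes' theorem for P(D|+)
P(D|+) = P(+|D)P(D) / P(+)
       = 0.04882500 / 0.08397725
       = 0.5814


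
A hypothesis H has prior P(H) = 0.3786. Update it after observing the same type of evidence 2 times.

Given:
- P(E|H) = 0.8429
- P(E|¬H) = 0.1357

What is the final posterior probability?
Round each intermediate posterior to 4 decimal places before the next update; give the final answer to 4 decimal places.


Sequential Bayesian updating:

Initial prior: P(H) = 0.3786

Update 1:
  P(E) = 0.8429 × 0.3786 + 0.1357 × 0.6214 = 0.31912194 + 0.08432398 = 0.40344592
  P(H|E) = 0.31912194 / 0.40344592 = 0.7910

Update 2:
  P(E) = 0.8429 × 0.7910 + 0.1357 × 0.2090 = 0.66673390 + 0.02836130 = 0.69509520
  P(H|E) = 0.66673390 / 0.69509520 = 0.9592

Final posterior: 0.9592
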